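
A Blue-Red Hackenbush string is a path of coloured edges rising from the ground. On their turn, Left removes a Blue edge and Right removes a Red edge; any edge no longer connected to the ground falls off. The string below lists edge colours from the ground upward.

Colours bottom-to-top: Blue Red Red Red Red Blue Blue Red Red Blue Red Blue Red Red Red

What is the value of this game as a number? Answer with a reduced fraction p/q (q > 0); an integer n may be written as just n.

1617/16384

value_1 [B]  L=[0]  R=[none]  → 1
value_2 [BR]  L=[0]  R=[1]  → 1/2
value_3 [BRR]  L=[0]  R=[1/2; 1]  → 1/4
value_4 [BRRR]  L=[0]  R=[1/4; 1/2; 1]  → 1/8
value_5 [BRRRR]  L=[0]  R=[1/8; 1/4; 1/2; 1]  → 1/16
value_6 [BRRRRB]  L=[0; 1/16]  R=[1/8; 1/4; 1/2; 1]  → 3/32
value_7 [BRRRRBB]  L=[0; 1/16; 3/32]  R=[1/8; 1/4; 1/2; 1]  → 7/64
value_8 [BRRRRBBR]  L=[0; 1/16; 3/32]  R=[7/64; 1/8; 1/4; 1/2; 1]  → 13/128
value_9 [BRRRRBBRR]  L=[0; 1/16; 3/32]  R=[13/128; 7/64; 1/8; 1/4; 1/2; 1]  → 25/256
value_10 [BRRRRBBRRB]  L=[0; 1/16; 3/32; 25/256]  R=[13/128; 7/64; 1/8; 1/4; 1/2; 1]  → 51/512
value_11 [BRRRRBBRRBR]  L=[0; 1/16; 3/32; 25/256]  R=[51/512; 13/128; 7/64; 1/8; 1/4; 1/2; 1]  → 101/1024
value_12 [BRRRRBBRRBRB]  L=[0; 1/16; 3/32; 25/256; 101/1024]  R=[51/512; 13/128; 7/64; 1/8; 1/4; 1/2; 1]  → 203/2048
value_13 [BRRRRBBRRBRBR]  L=[0; 1/16; 3/32; 25/256; 101/1024]  R=[203/2048; 51/512; 13/128; 7/64; 1/8; 1/4; 1/2; 1]  → 405/4096
value_14 [BRRRRBBRRBRBRR]  L=[0; 1/16; 3/32; 25/256; 101/1024]  R=[405/4096; 203/2048; 51/512; 13/128; 7/64; 1/8; 1/4; 1/2; 1]  → 809/8192
value_15 [BRRRRBBRRBRBRRR]  L=[0; 1/16; 3/32; 25/256; 101/1024]  R=[809/8192; 405/4096; 203/2048; 51/512; 13/128; 7/64; 1/8; 1/4; 1/2; 1]  → 1617/16384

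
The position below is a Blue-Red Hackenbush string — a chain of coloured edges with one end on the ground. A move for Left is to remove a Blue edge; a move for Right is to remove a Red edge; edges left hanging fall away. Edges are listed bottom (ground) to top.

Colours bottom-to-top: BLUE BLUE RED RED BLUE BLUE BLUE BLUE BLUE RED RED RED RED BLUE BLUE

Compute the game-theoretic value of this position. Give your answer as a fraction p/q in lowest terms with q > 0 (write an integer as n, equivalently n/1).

Build value(s[:k]) for k = 1..15, string s = BLUE BLUE RED RED BLUE BLUE BLUE BLUE BLUE RED RED RED RED BLUE BLUE.
value(B) = { 0 | ∅ } — 1
value(BB) = { 0,1 | ∅ } — 2
value(BBR) = { 0,1 | 2 } — 3/2
value(BBRR) = { 0,1 | 3/2,2 } — 5/4
value(BBRRB) = { 0,1,5/4 | 3/2,2 } — 11/8
value(BBRRBB) = { 0,1,5/4,11/8 | 3/2,2 } — 23/16
value(BBRRBBB) = { 0,1,5/4,11/8,23/16 | 3/2,2 } — 47/32
value(BBRRBBBB) = { 0,1,5/4,11/8,23/16,47/32 | 3/2,2 } — 95/64
value(BBRRBBBBB) = { 0,1,5/4,11/8,23/16,47/32,95/64 | 3/2,2 } — 191/128
value(BBRRBBBBBR) = { 0,1,5/4,11/8,23/16,47/32,95/64 | 191/128,3/2,2 } — 381/256
value(BBRRBBBBBRR) = { 0,1,5/4,11/8,23/16,47/32,95/64 | 381/256,191/128,3/2,2 } — 761/512
value(BBRRBBBBBRRR) = { 0,1,5/4,11/8,23/16,47/32,95/64 | 761/512,381/256,191/128,3/2,2 } — 1521/1024
value(BBRRBBBBBRRRR) = { 0,1,5/4,11/8,23/16,47/32,95/64 | 1521/1024,761/512,381/256,191/128,3/2,2 } — 3041/2048
value(BBRRBBBBBRRRRB) = { 0,1,5/4,11/8,23/16,47/32,95/64,3041/2048 | 1521/1024,761/512,381/256,191/128,3/2,2 } — 6083/4096
value(BBRRBBBBBRRRRBB) = { 0,1,5/4,11/8,23/16,47/32,95/64,3041/2048,6083/4096 | 1521/1024,761/512,381/256,191/128,3/2,2 } — 12167/8192

12167/8192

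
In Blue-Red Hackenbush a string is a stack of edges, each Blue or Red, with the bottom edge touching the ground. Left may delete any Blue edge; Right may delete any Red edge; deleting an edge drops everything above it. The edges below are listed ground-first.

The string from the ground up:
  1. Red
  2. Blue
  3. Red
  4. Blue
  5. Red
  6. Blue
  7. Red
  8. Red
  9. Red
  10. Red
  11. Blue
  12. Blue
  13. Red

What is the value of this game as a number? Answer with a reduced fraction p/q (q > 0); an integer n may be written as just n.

Recurse on prefixes of the 13-edge string Red Blue Red Blue Red Blue Red Red Red Red Blue Blue Red:
G(R) = { (no moves) | 0 } → -1
G(RB) = { -1 | 0 } → -1/2
G(RBR) = { -1 | -1/2, 0 } → -3/4
G(RBRB) = { -1, -3/4 | -1/2, 0 } → -5/8
G(RBRBR) = { -1, -3/4 | -5/8, -1/2, 0 } → -11/16
G(RBRBRB) = { -1, -3/4, -11/16 | -5/8, -1/2, 0 } → -21/32
G(RBRBRBR) = { -1, -3/4, -11/16 | -21/32, -5/8, -1/2, 0 } → -43/64
G(RBRBRBRR) = { -1, -3/4, -11/16 | -43/64, -21/32, -5/8, -1/2, 0 } → -87/128
G(RBRBRBRRR) = { -1, -3/4, -11/16 | -87/128, -43/64, -21/32, -5/8, -1/2, 0 } → -175/256
G(RBRBRBRRRR) = { -1, -3/4, -11/16 | -175/256, -87/128, -43/64, -21/32, -5/8, -1/2, 0 } → -351/512
G(RBRBRBRRRRB) = { -1, -3/4, -11/16, -351/512 | -175/256, -87/128, -43/64, -21/32, -5/8, -1/2, 0 } → -701/1024
G(RBRBRBRRRRBB) = { -1, -3/4, -11/16, -351/512, -701/1024 | -175/256, -87/128, -43/64, -21/32, -5/8, -1/2, 0 } → -1401/2048
G(RBRBRBRRRRBBR) = { -1, -3/4, -11/16, -351/512, -701/1024 | -1401/2048, -175/256, -87/128, -43/64, -21/32, -5/8, -1/2, 0 } → -2803/4096

-2803/4096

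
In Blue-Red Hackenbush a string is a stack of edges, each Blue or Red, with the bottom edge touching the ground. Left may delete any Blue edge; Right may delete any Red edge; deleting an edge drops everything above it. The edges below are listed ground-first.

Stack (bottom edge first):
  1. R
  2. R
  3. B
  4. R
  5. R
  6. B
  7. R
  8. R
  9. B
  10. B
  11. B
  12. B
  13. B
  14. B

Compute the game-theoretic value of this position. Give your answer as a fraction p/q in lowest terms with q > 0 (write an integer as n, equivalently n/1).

Recurse on prefixes of the 14-edge string R R B R R B R R B B B B B B:
step 1: add R to get R; options L={ — } R={ 0 } = -1
step 2: add R to get RR; options L={ — } R={ -1,0 } = -2
step 3: add B to get RRB; options L={ -2 } R={ -1,0 } = -3/2
step 4: add R to get RRBR; options L={ -2 } R={ -3/2,-1,0 } = -7/4
step 5: add R to get RRBRR; options L={ -2 } R={ -7/4,-3/2,-1,0 } = -15/8
step 6: add B to get RRBRRB; options L={ -2,-15/8 } R={ -7/4,-3/2,-1,0 } = -29/16
step 7: add R to get RRBRRBR; options L={ -2,-15/8 } R={ -29/16,-7/4,-3/2,-1,0 } = -59/32
step 8: add R to get RRBRRBRR; options L={ -2,-15/8 } R={ -59/32,-29/16,-7/4,-3/2,-1,0 } = -119/64
step 9: add B to get RRBRRBRRB; options L={ -2,-15/8,-119/64 } R={ -59/32,-29/16,-7/4,-3/2,-1,0 } = -237/128
step 10: add B to get RRBRRBRRBB; options L={ -2,-15/8,-119/64,-237/128 } R={ -59/32,-29/16,-7/4,-3/2,-1,0 } = -473/256
step 11: add B to get RRBRRBRRBBB; options L={ -2,-15/8,-119/64,-237/128,-473/256 } R={ -59/32,-29/16,-7/4,-3/2,-1,0 } = -945/512
step 12: add B to get RRBRRBRRBBBB; options L={ -2,-15/8,-119/64,-237/128,-473/256,-945/512 } R={ -59/32,-29/16,-7/4,-3/2,-1,0 } = -1889/1024
step 13: add B to get RRBRRBRRBBBBB; options L={ -2,-15/8,-119/64,-237/128,-473/256,-945/512,-1889/1024 } R={ -59/32,-29/16,-7/4,-3/2,-1,0 } = -3777/2048
step 14: add B to get RRBRRBRRBBBBBB; options L={ -2,-15/8,-119/64,-237/128,-473/256,-945/512,-1889/1024,-3777/2048 } R={ -59/32,-29/16,-7/4,-3/2,-1,0 } = -7553/4096

-7553/4096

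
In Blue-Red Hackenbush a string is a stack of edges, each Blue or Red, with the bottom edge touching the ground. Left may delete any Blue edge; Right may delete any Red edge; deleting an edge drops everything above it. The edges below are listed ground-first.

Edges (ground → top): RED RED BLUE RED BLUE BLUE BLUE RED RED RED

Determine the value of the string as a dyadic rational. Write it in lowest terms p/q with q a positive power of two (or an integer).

step 1: add RED to get R; options L={  } R={ 0 } — -1
step 2: add RED to get RR; options L={  } R={ -1; 0 } — -2
step 3: add BLUE to get RRB; options L={ -2 } R={ -1; 0 } — -3/2
step 4: add RED to get RRBR; options L={ -2 } R={ -3/2; -1; 0 } — -7/4
step 5: add BLUE to get RRBRB; options L={ -2; -7/4 } R={ -3/2; -1; 0 } — -13/8
step 6: add BLUE to get RRBRBB; options L={ -2; -7/4; -13/8 } R={ -3/2; -1; 0 } — -25/16
step 7: add BLUE to get RRBRBBB; options L={ -2; -7/4; -13/8; -25/16 } R={ -3/2; -1; 0 } — -49/32
step 8: add RED to get RRBRBBBR; options L={ -2; -7/4; -13/8; -25/16 } R={ -49/32; -3/2; -1; 0 } — -99/64
step 9: add RED to get RRBRBBBRR; options L={ -2; -7/4; -13/8; -25/16 } R={ -99/64; -49/32; -3/2; -1; 0 } — -199/128
step 10: add RED to get RRBRBBBRRR; options L={ -2; -7/4; -13/8; -25/16 } R={ -199/128; -99/64; -49/32; -3/2; -1; 0 } — -399/256

-399/256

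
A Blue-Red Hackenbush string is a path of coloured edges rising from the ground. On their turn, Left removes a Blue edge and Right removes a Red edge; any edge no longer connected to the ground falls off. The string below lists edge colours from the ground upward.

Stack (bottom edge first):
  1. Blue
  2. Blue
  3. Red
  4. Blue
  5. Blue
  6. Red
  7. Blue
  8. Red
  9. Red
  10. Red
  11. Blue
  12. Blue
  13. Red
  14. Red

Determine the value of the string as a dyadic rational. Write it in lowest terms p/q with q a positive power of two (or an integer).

7449/4096

edge 1 of 14 (Blue): { 0 | — } → 1
edge 2 of 14 (Blue): { 0 1 | — } → 2
edge 3 of 14 (Red): { 0 1 | 2 } → 3/2
edge 4 of 14 (Blue): { 0 1 3/2 | 2 } → 7/4
edge 5 of 14 (Blue): { 0 1 3/2 7/4 | 2 } → 15/8
edge 6 of 14 (Red): { 0 1 3/2 7/4 | 15/8 2 } → 29/16
edge 7 of 14 (Blue): { 0 1 3/2 7/4 29/16 | 15/8 2 } → 59/32
edge 8 of 14 (Red): { 0 1 3/2 7/4 29/16 | 59/32 15/8 2 } → 117/64
edge 9 of 14 (Red): { 0 1 3/2 7/4 29/16 | 117/64 59/32 15/8 2 } → 233/128
edge 10 of 14 (Red): { 0 1 3/2 7/4 29/16 | 233/128 117/64 59/32 15/8 2 } → 465/256
edge 11 of 14 (Blue): { 0 1 3/2 7/4 29/16 465/256 | 233/128 117/64 59/32 15/8 2 } → 931/512
edge 12 of 14 (Blue): { 0 1 3/2 7/4 29/16 465/256 931/512 | 233/128 117/64 59/32 15/8 2 } → 1863/1024
edge 13 of 14 (Red): { 0 1 3/2 7/4 29/16 465/256 931/512 | 1863/1024 233/128 117/64 59/32 15/8 2 } → 3725/2048
edge 14 of 14 (Red): { 0 1 3/2 7/4 29/16 465/256 931/512 | 3725/2048 1863/1024 233/128 117/64 59/32 15/8 2 } → 7449/4096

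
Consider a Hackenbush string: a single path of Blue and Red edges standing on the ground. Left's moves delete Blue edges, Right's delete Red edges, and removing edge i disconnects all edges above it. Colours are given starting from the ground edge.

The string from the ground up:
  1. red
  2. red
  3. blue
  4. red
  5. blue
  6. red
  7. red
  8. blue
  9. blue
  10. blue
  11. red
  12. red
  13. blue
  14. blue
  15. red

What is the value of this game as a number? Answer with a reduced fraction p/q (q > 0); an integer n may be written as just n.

-13875/8192

Build value(s[:k]) for k = 1..15, string s = red red blue red blue red red blue blue blue red red blue blue red.
r: Left { ∅ }, Right { 0 } so simplest -1
rr: Left { ∅ }, Right { -1; 0 } so simplest -2
rrb: Left { -2 }, Right { -1; 0 } so simplest -3/2
rrbr: Left { -2 }, Right { -3/2; -1; 0 } so simplest -7/4
rrbrb: Left { -2; -7/4 }, Right { -3/2; -1; 0 } so simplest -13/8
rrbrbr: Left { -2; -7/4 }, Right { -13/8; -3/2; -1; 0 } so simplest -27/16
rrbrbrr: Left { -2; -7/4 }, Right { -27/16; -13/8; -3/2; -1; 0 } so simplest -55/32
rrbrbrrb: Left { -2; -7/4; -55/32 }, Right { -27/16; -13/8; -3/2; -1; 0 } so simplest -109/64
rrbrbrrbb: Left { -2; -7/4; -55/32; -109/64 }, Right { -27/16; -13/8; -3/2; -1; 0 } so simplest -217/128
rrbrbrrbbb: Left { -2; -7/4; -55/32; -109/64; -217/128 }, Right { -27/16; -13/8; -3/2; -1; 0 } so simplest -433/256
rrbrbrrbbbr: Left { -2; -7/4; -55/32; -109/64; -217/128 }, Right { -433/256; -27/16; -13/8; -3/2; -1; 0 } so simplest -867/512
rrbrbrrbbbrr: Left { -2; -7/4; -55/32; -109/64; -217/128 }, Right { -867/512; -433/256; -27/16; -13/8; -3/2; -1; 0 } so simplest -1735/1024
rrbrbrrbbbrrb: Left { -2; -7/4; -55/32; -109/64; -217/128; -1735/1024 }, Right { -867/512; -433/256; -27/16; -13/8; -3/2; -1; 0 } so simplest -3469/2048
rrbrbrrbbbrrbb: Left { -2; -7/4; -55/32; -109/64; -217/128; -1735/1024; -3469/2048 }, Right { -867/512; -433/256; -27/16; -13/8; -3/2; -1; 0 } so simplest -6937/4096
rrbrbrrbbbrrbbr: Left { -2; -7/4; -55/32; -109/64; -217/128; -1735/1024; -3469/2048 }, Right { -6937/4096; -867/512; -433/256; -27/16; -13/8; -3/2; -1; 0 } so simplest -13875/8192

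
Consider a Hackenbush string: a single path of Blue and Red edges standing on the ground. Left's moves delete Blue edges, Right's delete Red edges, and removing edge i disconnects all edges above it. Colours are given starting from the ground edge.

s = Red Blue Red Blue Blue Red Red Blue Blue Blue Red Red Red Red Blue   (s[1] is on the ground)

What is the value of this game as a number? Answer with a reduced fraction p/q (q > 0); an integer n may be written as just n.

value_1 [R]  L=[·]  R=[0]  -> -1
value_2 [RB]  L=[-1]  R=[0]  -> -1/2
value_3 [RBR]  L=[-1]  R=[-1/2,0]  -> -3/4
value_4 [RBRB]  L=[-1,-3/4]  R=[-1/2,0]  -> -5/8
value_5 [RBRBB]  L=[-1,-3/4,-5/8]  R=[-1/2,0]  -> -9/16
value_6 [RBRBBR]  L=[-1,-3/4,-5/8]  R=[-9/16,-1/2,0]  -> -19/32
value_7 [RBRBBRR]  L=[-1,-3/4,-5/8]  R=[-19/32,-9/16,-1/2,0]  -> -39/64
value_8 [RBRBBRRB]  L=[-1,-3/4,-5/8,-39/64]  R=[-19/32,-9/16,-1/2,0]  -> -77/128
value_9 [RBRBBRRBB]  L=[-1,-3/4,-5/8,-39/64,-77/128]  R=[-19/32,-9/16,-1/2,0]  -> -153/256
value_10 [RBRBBRRBBB]  L=[-1,-3/4,-5/8,-39/64,-77/128,-153/256]  R=[-19/32,-9/16,-1/2,0]  -> -305/512
value_11 [RBRBBRRBBBR]  L=[-1,-3/4,-5/8,-39/64,-77/128,-153/256]  R=[-305/512,-19/32,-9/16,-1/2,0]  -> -611/1024
value_12 [RBRBBRRBBBRR]  L=[-1,-3/4,-5/8,-39/64,-77/128,-153/256]  R=[-611/1024,-305/512,-19/32,-9/16,-1/2,0]  -> -1223/2048
value_13 [RBRBBRRBBBRRR]  L=[-1,-3/4,-5/8,-39/64,-77/128,-153/256]  R=[-1223/2048,-611/1024,-305/512,-19/32,-9/16,-1/2,0]  -> -2447/4096
value_14 [RBRBBRRBBBRRRR]  L=[-1,-3/4,-5/8,-39/64,-77/128,-153/256]  R=[-2447/4096,-1223/2048,-611/1024,-305/512,-19/32,-9/16,-1/2,0]  -> -4895/8192
value_15 [RBRBBRRBBBRRRRB]  L=[-1,-3/4,-5/8,-39/64,-77/128,-153/256,-4895/8192]  R=[-2447/4096,-1223/2048,-611/1024,-305/512,-19/32,-9/16,-1/2,0]  -> -9789/16384

-9789/16384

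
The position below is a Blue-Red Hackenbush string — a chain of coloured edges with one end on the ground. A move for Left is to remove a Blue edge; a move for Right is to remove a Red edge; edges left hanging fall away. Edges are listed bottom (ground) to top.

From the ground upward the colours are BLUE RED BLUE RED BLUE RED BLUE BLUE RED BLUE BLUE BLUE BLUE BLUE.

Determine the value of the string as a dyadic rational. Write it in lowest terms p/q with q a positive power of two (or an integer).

Recurse on prefixes of the 14-edge string BLUE RED BLUE RED BLUE RED BLUE BLUE RED BLUE BLUE BLUE BLUE BLUE:
g_1 [B]  L=[0]  R=[—]  gives 1
g_2 [BR]  L=[0]  R=[1]  gives 1/2
g_3 [BRB]  L=[0,1/2]  R=[1]  gives 3/4
g_4 [BRBR]  L=[0,1/2]  R=[3/4,1]  gives 5/8
g_5 [BRBRB]  L=[0,1/2,5/8]  R=[3/4,1]  gives 11/16
g_6 [BRBRBR]  L=[0,1/2,5/8]  R=[11/16,3/4,1]  gives 21/32
g_7 [BRBRBRB]  L=[0,1/2,5/8,21/32]  R=[11/16,3/4,1]  gives 43/64
g_8 [BRBRBRBB]  L=[0,1/2,5/8,21/32,43/64]  R=[11/16,3/4,1]  gives 87/128
g_9 [BRBRBRBBR]  L=[0,1/2,5/8,21/32,43/64]  R=[87/128,11/16,3/4,1]  gives 173/256
g_10 [BRBRBRBBRB]  L=[0,1/2,5/8,21/32,43/64,173/256]  R=[87/128,11/16,3/4,1]  gives 347/512
g_11 [BRBRBRBBRBB]  L=[0,1/2,5/8,21/32,43/64,173/256,347/512]  R=[87/128,11/16,3/4,1]  gives 695/1024
g_12 [BRBRBRBBRBBB]  L=[0,1/2,5/8,21/32,43/64,173/256,347/512,695/1024]  R=[87/128,11/16,3/4,1]  gives 1391/2048
g_13 [BRBRBRBBRBBBB]  L=[0,1/2,5/8,21/32,43/64,173/256,347/512,695/1024,1391/2048]  R=[87/128,11/16,3/4,1]  gives 2783/4096
g_14 [BRBRBRBBRBBBBB]  L=[0,1/2,5/8,21/32,43/64,173/256,347/512,695/1024,1391/2048,2783/4096]  R=[87/128,11/16,3/4,1]  gives 5567/8192

5567/8192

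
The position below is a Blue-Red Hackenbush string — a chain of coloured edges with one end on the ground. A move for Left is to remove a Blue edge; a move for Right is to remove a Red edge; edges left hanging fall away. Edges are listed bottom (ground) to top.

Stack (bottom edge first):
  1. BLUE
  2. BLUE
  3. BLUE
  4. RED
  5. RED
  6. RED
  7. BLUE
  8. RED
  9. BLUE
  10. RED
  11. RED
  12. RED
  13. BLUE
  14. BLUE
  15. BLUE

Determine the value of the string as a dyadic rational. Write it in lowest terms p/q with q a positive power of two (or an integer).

g(B) = { 0 |  } → 1
g(BB) = { 0,1 |  } → 2
g(BBB) = { 0,1,2 |  } → 3
g(BBBR) = { 0,1,2 | 3 } → 5/2
g(BBBRR) = { 0,1,2 | 5/2,3 } → 9/4
g(BBBRRR) = { 0,1,2 | 9/4,5/2,3 } → 17/8
g(BBBRRRB) = { 0,1,2,17/8 | 9/4,5/2,3 } → 35/16
g(BBBRRRBR) = { 0,1,2,17/8 | 35/16,9/4,5/2,3 } → 69/32
g(BBBRRRBRB) = { 0,1,2,17/8,69/32 | 35/16,9/4,5/2,3 } → 139/64
g(BBBRRRBRBR) = { 0,1,2,17/8,69/32 | 139/64,35/16,9/4,5/2,3 } → 277/128
g(BBBRRRBRBRR) = { 0,1,2,17/8,69/32 | 277/128,139/64,35/16,9/4,5/2,3 } → 553/256
g(BBBRRRBRBRRR) = { 0,1,2,17/8,69/32 | 553/256,277/128,139/64,35/16,9/4,5/2,3 } → 1105/512
g(BBBRRRBRBRRRB) = { 0,1,2,17/8,69/32,1105/512 | 553/256,277/128,139/64,35/16,9/4,5/2,3 } → 2211/1024
g(BBBRRRBRBRRRBB) = { 0,1,2,17/8,69/32,1105/512,2211/1024 | 553/256,277/128,139/64,35/16,9/4,5/2,3 } → 4423/2048
g(BBBRRRBRBRRRBBB) = { 0,1,2,17/8,69/32,1105/512,2211/1024,4423/2048 | 553/256,277/128,139/64,35/16,9/4,5/2,3 } → 8847/4096

8847/4096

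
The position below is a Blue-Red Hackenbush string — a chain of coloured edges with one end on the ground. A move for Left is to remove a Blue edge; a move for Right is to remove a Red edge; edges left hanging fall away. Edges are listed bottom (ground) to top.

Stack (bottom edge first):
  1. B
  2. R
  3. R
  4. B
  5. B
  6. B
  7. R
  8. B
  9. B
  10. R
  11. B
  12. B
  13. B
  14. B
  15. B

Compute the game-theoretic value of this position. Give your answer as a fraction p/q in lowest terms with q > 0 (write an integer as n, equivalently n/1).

Build v(s[:k]) for k = 1..15, string s = B R R B B B R B B R B B B B B.
step 1: add B to get B; options L={ 0 } R={ (no moves) } ⇒ 1
step 2: add R to get BR; options L={ 0 } R={ 1 } ⇒ 1/2
step 3: add R to get BRR; options L={ 0 } R={ 1/2; 1 } ⇒ 1/4
step 4: add B to get BRRB; options L={ 0; 1/4 } R={ 1/2; 1 } ⇒ 3/8
step 5: add B to get BRRBB; options L={ 0; 1/4; 3/8 } R={ 1/2; 1 } ⇒ 7/16
step 6: add B to get BRRBBB; options L={ 0; 1/4; 3/8; 7/16 } R={ 1/2; 1 } ⇒ 15/32
step 7: add R to get BRRBBBR; options L={ 0; 1/4; 3/8; 7/16 } R={ 15/32; 1/2; 1 } ⇒ 29/64
step 8: add B to get BRRBBBRB; options L={ 0; 1/4; 3/8; 7/16; 29/64 } R={ 15/32; 1/2; 1 } ⇒ 59/128
step 9: add B to get BRRBBBRBB; options L={ 0; 1/4; 3/8; 7/16; 29/64; 59/128 } R={ 15/32; 1/2; 1 } ⇒ 119/256
step 10: add R to get BRRBBBRBBR; options L={ 0; 1/4; 3/8; 7/16; 29/64; 59/128 } R={ 119/256; 15/32; 1/2; 1 } ⇒ 237/512
step 11: add B to get BRRBBBRBBRB; options L={ 0; 1/4; 3/8; 7/16; 29/64; 59/128; 237/512 } R={ 119/256; 15/32; 1/2; 1 } ⇒ 475/1024
step 12: add B to get BRRBBBRBBRBB; options L={ 0; 1/4; 3/8; 7/16; 29/64; 59/128; 237/512; 475/1024 } R={ 119/256; 15/32; 1/2; 1 } ⇒ 951/2048
step 13: add B to get BRRBBBRBBRBBB; options L={ 0; 1/4; 3/8; 7/16; 29/64; 59/128; 237/512; 475/1024; 951/2048 } R={ 119/256; 15/32; 1/2; 1 } ⇒ 1903/4096
step 14: add B to get BRRBBBRBBRBBBB; options L={ 0; 1/4; 3/8; 7/16; 29/64; 59/128; 237/512; 475/1024; 951/2048; 1903/4096 } R={ 119/256; 15/32; 1/2; 1 } ⇒ 3807/8192
step 15: add B to get BRRBBBRBBRBBBBB; options L={ 0; 1/4; 3/8; 7/16; 29/64; 59/128; 237/512; 475/1024; 951/2048; 1903/4096; 3807/8192 } R={ 119/256; 15/32; 1/2; 1 } ⇒ 7615/16384

7615/16384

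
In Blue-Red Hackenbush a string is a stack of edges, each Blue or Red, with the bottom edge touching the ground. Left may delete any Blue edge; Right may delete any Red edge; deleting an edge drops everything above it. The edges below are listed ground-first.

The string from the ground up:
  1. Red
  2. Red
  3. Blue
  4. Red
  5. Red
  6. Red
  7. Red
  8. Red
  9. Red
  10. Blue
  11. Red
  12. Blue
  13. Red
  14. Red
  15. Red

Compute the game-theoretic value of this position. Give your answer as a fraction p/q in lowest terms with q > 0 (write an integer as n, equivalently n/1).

Prefix values for Red Red Blue Red Red Red Red Red Red Blue Red Blue Red Red Red via {L|R} + simplicity:
edge 1 of 15 (Red): {  | 0 } so -1
edge 2 of 15 (Red): {  | -1 0 } so -2
edge 3 of 15 (Blue): { -2 | -1 0 } so -3/2
edge 4 of 15 (Red): { -2 | -3/2 -1 0 } so -7/4
edge 5 of 15 (Red): { -2 | -7/4 -3/2 -1 0 } so -15/8
edge 6 of 15 (Red): { -2 | -15/8 -7/4 -3/2 -1 0 } so -31/16
edge 7 of 15 (Red): { -2 | -31/16 -15/8 -7/4 -3/2 -1 0 } so -63/32
edge 8 of 15 (Red): { -2 | -63/32 -31/16 -15/8 -7/4 -3/2 -1 0 } so -127/64
edge 9 of 15 (Red): { -2 | -127/64 -63/32 -31/16 -15/8 -7/4 -3/2 -1 0 } so -255/128
edge 10 of 15 (Blue): { -2 -255/128 | -127/64 -63/32 -31/16 -15/8 -7/4 -3/2 -1 0 } so -509/256
edge 11 of 15 (Red): { -2 -255/128 | -509/256 -127/64 -63/32 -31/16 -15/8 -7/4 -3/2 -1 0 } so -1019/512
edge 12 of 15 (Blue): { -2 -255/128 -1019/512 | -509/256 -127/64 -63/32 -31/16 -15/8 -7/4 -3/2 -1 0 } so -2037/1024
edge 13 of 15 (Red): { -2 -255/128 -1019/512 | -2037/1024 -509/256 -127/64 -63/32 -31/16 -15/8 -7/4 -3/2 -1 0 } so -4075/2048
edge 14 of 15 (Red): { -2 -255/128 -1019/512 | -4075/2048 -2037/1024 -509/256 -127/64 -63/32 -31/16 -15/8 -7/4 -3/2 -1 0 } so -8151/4096
edge 15 of 15 (Red): { -2 -255/128 -1019/512 | -8151/4096 -4075/2048 -2037/1024 -509/256 -127/64 -63/32 -31/16 -15/8 -7/4 -3/2 -1 0 } so -16303/8192

-16303/8192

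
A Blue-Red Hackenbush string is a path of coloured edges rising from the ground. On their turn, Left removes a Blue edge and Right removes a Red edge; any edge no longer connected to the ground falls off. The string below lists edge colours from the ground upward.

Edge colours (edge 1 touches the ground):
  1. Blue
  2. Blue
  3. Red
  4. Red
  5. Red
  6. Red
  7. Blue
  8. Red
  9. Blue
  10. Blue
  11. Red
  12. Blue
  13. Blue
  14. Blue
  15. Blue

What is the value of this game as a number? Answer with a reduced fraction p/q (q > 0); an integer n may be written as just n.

edge 1 of 15 (Blue): { 0 | ∅ } -> 1
edge 2 of 15 (Blue): { 0; 1 | ∅ } -> 2
edge 3 of 15 (Red): { 0; 1 | 2 } -> 3/2
edge 4 of 15 (Red): { 0; 1 | 3/2; 2 } -> 5/4
edge 5 of 15 (Red): { 0; 1 | 5/4; 3/2; 2 } -> 9/8
edge 6 of 15 (Red): { 0; 1 | 9/8; 5/4; 3/2; 2 } -> 17/16
edge 7 of 15 (Blue): { 0; 1; 17/16 | 9/8; 5/4; 3/2; 2 } -> 35/32
edge 8 of 15 (Red): { 0; 1; 17/16 | 35/32; 9/8; 5/4; 3/2; 2 } -> 69/64
edge 9 of 15 (Blue): { 0; 1; 17/16; 69/64 | 35/32; 9/8; 5/4; 3/2; 2 } -> 139/128
edge 10 of 15 (Blue): { 0; 1; 17/16; 69/64; 139/128 | 35/32; 9/8; 5/4; 3/2; 2 } -> 279/256
edge 11 of 15 (Red): { 0; 1; 17/16; 69/64; 139/128 | 279/256; 35/32; 9/8; 5/4; 3/2; 2 } -> 557/512
edge 12 of 15 (Blue): { 0; 1; 17/16; 69/64; 139/128; 557/512 | 279/256; 35/32; 9/8; 5/4; 3/2; 2 } -> 1115/1024
edge 13 of 15 (Blue): { 0; 1; 17/16; 69/64; 139/128; 557/512; 1115/1024 | 279/256; 35/32; 9/8; 5/4; 3/2; 2 } -> 2231/2048
edge 14 of 15 (Blue): { 0; 1; 17/16; 69/64; 139/128; 557/512; 1115/1024; 2231/2048 | 279/256; 35/32; 9/8; 5/4; 3/2; 2 } -> 4463/4096
edge 15 of 15 (Blue): { 0; 1; 17/16; 69/64; 139/128; 557/512; 1115/1024; 2231/2048; 4463/4096 | 279/256; 35/32; 9/8; 5/4; 3/2; 2 } -> 8927/8192

8927/8192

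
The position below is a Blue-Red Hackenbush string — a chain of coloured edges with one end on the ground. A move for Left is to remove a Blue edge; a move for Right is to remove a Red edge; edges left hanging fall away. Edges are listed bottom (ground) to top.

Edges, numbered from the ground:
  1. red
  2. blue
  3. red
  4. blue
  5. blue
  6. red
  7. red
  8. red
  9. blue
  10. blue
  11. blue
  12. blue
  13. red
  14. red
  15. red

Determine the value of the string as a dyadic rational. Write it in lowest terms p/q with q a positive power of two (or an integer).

-9999/16384

val(r) = { — | 0 } = -1
val(rb) = { -1 | 0 } = -1/2
val(rbr) = { -1 | -1/2 0 } = -3/4
val(rbrb) = { -1 -3/4 | -1/2 0 } = -5/8
val(rbrbb) = { -1 -3/4 -5/8 | -1/2 0 } = -9/16
val(rbrbbr) = { -1 -3/4 -5/8 | -9/16 -1/2 0 } = -19/32
val(rbrbbrr) = { -1 -3/4 -5/8 | -19/32 -9/16 -1/2 0 } = -39/64
val(rbrbbrrr) = { -1 -3/4 -5/8 | -39/64 -19/32 -9/16 -1/2 0 } = -79/128
val(rbrbbrrrb) = { -1 -3/4 -5/8 -79/128 | -39/64 -19/32 -9/16 -1/2 0 } = -157/256
val(rbrbbrrrbb) = { -1 -3/4 -5/8 -79/128 -157/256 | -39/64 -19/32 -9/16 -1/2 0 } = -313/512
val(rbrbbrrrbbb) = { -1 -3/4 -5/8 -79/128 -157/256 -313/512 | -39/64 -19/32 -9/16 -1/2 0 } = -625/1024
val(rbrbbrrrbbbb) = { -1 -3/4 -5/8 -79/128 -157/256 -313/512 -625/1024 | -39/64 -19/32 -9/16 -1/2 0 } = -1249/2048
val(rbrbbrrrbbbbr) = { -1 -3/4 -5/8 -79/128 -157/256 -313/512 -625/1024 | -1249/2048 -39/64 -19/32 -9/16 -1/2 0 } = -2499/4096
val(rbrbbrrrbbbbrr) = { -1 -3/4 -5/8 -79/128 -157/256 -313/512 -625/1024 | -2499/4096 -1249/2048 -39/64 -19/32 -9/16 -1/2 0 } = -4999/8192
val(rbrbbrrrbbbbrrr) = { -1 -3/4 -5/8 -79/128 -157/256 -313/512 -625/1024 | -4999/8192 -2499/4096 -1249/2048 -39/64 -19/32 -9/16 -1/2 0 } = -9999/16384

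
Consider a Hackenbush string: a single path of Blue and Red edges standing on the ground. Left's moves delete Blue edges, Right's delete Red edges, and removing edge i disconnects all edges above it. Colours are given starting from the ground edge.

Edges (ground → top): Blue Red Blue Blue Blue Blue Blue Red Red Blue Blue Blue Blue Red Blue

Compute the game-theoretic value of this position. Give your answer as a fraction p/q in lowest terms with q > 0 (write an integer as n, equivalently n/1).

Recurse on prefixes of the 15-edge string Blue Red Blue Blue Blue Blue Blue Red Red Blue Blue Blue Blue Red Blue:
step 1: add Blue to get B; options L={ 0 } R={ · } → 1
step 2: add Red to get BR; options L={ 0 } R={ 1 } → 1/2
step 3: add Blue to get BRB; options L={ 0; 1/2 } R={ 1 } → 3/4
step 4: add Blue to get BRBB; options L={ 0; 1/2; 3/4 } R={ 1 } → 7/8
step 5: add Blue to get BRBBB; options L={ 0; 1/2; 3/4; 7/8 } R={ 1 } → 15/16
step 6: add Blue to get BRBBBB; options L={ 0; 1/2; 3/4; 7/8; 15/16 } R={ 1 } → 31/32
step 7: add Blue to get BRBBBBB; options L={ 0; 1/2; 3/4; 7/8; 15/16; 31/32 } R={ 1 } → 63/64
step 8: add Red to get BRBBBBBR; options L={ 0; 1/2; 3/4; 7/8; 15/16; 31/32 } R={ 63/64; 1 } → 125/128
step 9: add Red to get BRBBBBBRR; options L={ 0; 1/2; 3/4; 7/8; 15/16; 31/32 } R={ 125/128; 63/64; 1 } → 249/256
step 10: add Blue to get BRBBBBBRRB; options L={ 0; 1/2; 3/4; 7/8; 15/16; 31/32; 249/256 } R={ 125/128; 63/64; 1 } → 499/512
step 11: add Blue to get BRBBBBBRRBB; options L={ 0; 1/2; 3/4; 7/8; 15/16; 31/32; 249/256; 499/512 } R={ 125/128; 63/64; 1 } → 999/1024
step 12: add Blue to get BRBBBBBRRBBB; options L={ 0; 1/2; 3/4; 7/8; 15/16; 31/32; 249/256; 499/512; 999/1024 } R={ 125/128; 63/64; 1 } → 1999/2048
step 13: add Blue to get BRBBBBBRRBBBB; options L={ 0; 1/2; 3/4; 7/8; 15/16; 31/32; 249/256; 499/512; 999/1024; 1999/2048 } R={ 125/128; 63/64; 1 } → 3999/4096
step 14: add Red to get BRBBBBBRRBBBBR; options L={ 0; 1/2; 3/4; 7/8; 15/16; 31/32; 249/256; 499/512; 999/1024; 1999/2048 } R={ 3999/4096; 125/128; 63/64; 1 } → 7997/8192
step 15: add Blue to get BRBBBBBRRBBBBRB; options L={ 0; 1/2; 3/4; 7/8; 15/16; 31/32; 249/256; 499/512; 999/1024; 1999/2048; 7997/8192 } R={ 3999/4096; 125/128; 63/64; 1 } → 15995/16384

15995/16384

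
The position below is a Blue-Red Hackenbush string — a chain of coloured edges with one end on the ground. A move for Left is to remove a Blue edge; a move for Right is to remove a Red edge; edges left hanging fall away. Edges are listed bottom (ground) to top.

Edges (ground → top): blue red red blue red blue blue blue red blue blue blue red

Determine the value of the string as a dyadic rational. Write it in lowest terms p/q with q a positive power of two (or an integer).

edge 1 of 13 (blue): { 0 | · } — 1
edge 2 of 13 (red): { 0 | 1 } — 1/2
edge 3 of 13 (red): { 0 | 1/2, 1 } — 1/4
edge 4 of 13 (blue): { 0, 1/4 | 1/2, 1 } — 3/8
edge 5 of 13 (red): { 0, 1/4 | 3/8, 1/2, 1 } — 5/16
edge 6 of 13 (blue): { 0, 1/4, 5/16 | 3/8, 1/2, 1 } — 11/32
edge 7 of 13 (blue): { 0, 1/4, 5/16, 11/32 | 3/8, 1/2, 1 } — 23/64
edge 8 of 13 (blue): { 0, 1/4, 5/16, 11/32, 23/64 | 3/8, 1/2, 1 } — 47/128
edge 9 of 13 (red): { 0, 1/4, 5/16, 11/32, 23/64 | 47/128, 3/8, 1/2, 1 } — 93/256
edge 10 of 13 (blue): { 0, 1/4, 5/16, 11/32, 23/64, 93/256 | 47/128, 3/8, 1/2, 1 } — 187/512
edge 11 of 13 (blue): { 0, 1/4, 5/16, 11/32, 23/64, 93/256, 187/512 | 47/128, 3/8, 1/2, 1 } — 375/1024
edge 12 of 13 (blue): { 0, 1/4, 5/16, 11/32, 23/64, 93/256, 187/512, 375/1024 | 47/128, 3/8, 1/2, 1 } — 751/2048
edge 13 of 13 (red): { 0, 1/4, 5/16, 11/32, 23/64, 93/256, 187/512, 375/1024 | 751/2048, 47/128, 3/8, 1/2, 1 } — 1501/4096

1501/4096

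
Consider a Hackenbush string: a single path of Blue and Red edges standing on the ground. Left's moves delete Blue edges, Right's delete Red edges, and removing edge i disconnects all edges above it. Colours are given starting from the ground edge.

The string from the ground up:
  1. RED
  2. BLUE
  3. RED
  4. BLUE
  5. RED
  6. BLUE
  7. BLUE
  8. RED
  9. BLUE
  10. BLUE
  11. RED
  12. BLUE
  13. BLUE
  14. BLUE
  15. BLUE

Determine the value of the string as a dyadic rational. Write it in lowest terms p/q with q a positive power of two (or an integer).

-10529/16384

Build value(s[:k]) for k = 1..15, string s = RED BLUE RED BLUE RED BLUE BLUE RED BLUE BLUE RED BLUE BLUE BLUE BLUE.
value_1 [R]  L=[none]  R=[0]  -> -1
value_2 [RB]  L=[-1]  R=[0]  -> -1/2
value_3 [RBR]  L=[-1]  R=[-1/2; 0]  -> -3/4
value_4 [RBRB]  L=[-1; -3/4]  R=[-1/2; 0]  -> -5/8
value_5 [RBRBR]  L=[-1; -3/4]  R=[-5/8; -1/2; 0]  -> -11/16
value_6 [RBRBRB]  L=[-1; -3/4; -11/16]  R=[-5/8; -1/2; 0]  -> -21/32
value_7 [RBRBRBB]  L=[-1; -3/4; -11/16; -21/32]  R=[-5/8; -1/2; 0]  -> -41/64
value_8 [RBRBRBBR]  L=[-1; -3/4; -11/16; -21/32]  R=[-41/64; -5/8; -1/2; 0]  -> -83/128
value_9 [RBRBRBBRB]  L=[-1; -3/4; -11/16; -21/32; -83/128]  R=[-41/64; -5/8; -1/2; 0]  -> -165/256
value_10 [RBRBRBBRBB]  L=[-1; -3/4; -11/16; -21/32; -83/128; -165/256]  R=[-41/64; -5/8; -1/2; 0]  -> -329/512
value_11 [RBRBRBBRBBR]  L=[-1; -3/4; -11/16; -21/32; -83/128; -165/256]  R=[-329/512; -41/64; -5/8; -1/2; 0]  -> -659/1024
value_12 [RBRBRBBRBBRB]  L=[-1; -3/4; -11/16; -21/32; -83/128; -165/256; -659/1024]  R=[-329/512; -41/64; -5/8; -1/2; 0]  -> -1317/2048
value_13 [RBRBRBBRBBRBB]  L=[-1; -3/4; -11/16; -21/32; -83/128; -165/256; -659/1024; -1317/2048]  R=[-329/512; -41/64; -5/8; -1/2; 0]  -> -2633/4096
value_14 [RBRBRBBRBBRBBB]  L=[-1; -3/4; -11/16; -21/32; -83/128; -165/256; -659/1024; -1317/2048; -2633/4096]  R=[-329/512; -41/64; -5/8; -1/2; 0]  -> -5265/8192
value_15 [RBRBRBBRBBRBBBB]  L=[-1; -3/4; -11/16; -21/32; -83/128; -165/256; -659/1024; -1317/2048; -2633/4096; -5265/8192]  R=[-329/512; -41/64; -5/8; -1/2; 0]  -> -10529/16384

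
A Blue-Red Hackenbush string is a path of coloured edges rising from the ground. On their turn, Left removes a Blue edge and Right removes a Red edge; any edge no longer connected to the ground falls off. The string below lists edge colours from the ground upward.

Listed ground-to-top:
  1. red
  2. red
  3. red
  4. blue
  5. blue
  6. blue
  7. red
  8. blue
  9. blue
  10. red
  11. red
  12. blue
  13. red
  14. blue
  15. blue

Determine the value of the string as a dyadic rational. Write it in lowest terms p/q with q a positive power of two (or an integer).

-8809/4096

Build v(s[:k]) for k = 1..15, string s = red red red blue blue blue red blue blue red red blue red blue blue.
v_1 [r]  L=[]  R=[0]  gives -1
v_2 [rr]  L=[]  R=[-1; 0]  gives -2
v_3 [rrr]  L=[]  R=[-2; -1; 0]  gives -3
v_4 [rrrb]  L=[-3]  R=[-2; -1; 0]  gives -5/2
v_5 [rrrbb]  L=[-3; -5/2]  R=[-2; -1; 0]  gives -9/4
v_6 [rrrbbb]  L=[-3; -5/2; -9/4]  R=[-2; -1; 0]  gives -17/8
v_7 [rrrbbbr]  L=[-3; -5/2; -9/4]  R=[-17/8; -2; -1; 0]  gives -35/16
v_8 [rrrbbbrb]  L=[-3; -5/2; -9/4; -35/16]  R=[-17/8; -2; -1; 0]  gives -69/32
v_9 [rrrbbbrbb]  L=[-3; -5/2; -9/4; -35/16; -69/32]  R=[-17/8; -2; -1; 0]  gives -137/64
v_10 [rrrbbbrbbr]  L=[-3; -5/2; -9/4; -35/16; -69/32]  R=[-137/64; -17/8; -2; -1; 0]  gives -275/128
v_11 [rrrbbbrbbrr]  L=[-3; -5/2; -9/4; -35/16; -69/32]  R=[-275/128; -137/64; -17/8; -2; -1; 0]  gives -551/256
v_12 [rrrbbbrbbrrb]  L=[-3; -5/2; -9/4; -35/16; -69/32; -551/256]  R=[-275/128; -137/64; -17/8; -2; -1; 0]  gives -1101/512
v_13 [rrrbbbrbbrrbr]  L=[-3; -5/2; -9/4; -35/16; -69/32; -551/256]  R=[-1101/512; -275/128; -137/64; -17/8; -2; -1; 0]  gives -2203/1024
v_14 [rrrbbbrbbrrbrb]  L=[-3; -5/2; -9/4; -35/16; -69/32; -551/256; -2203/1024]  R=[-1101/512; -275/128; -137/64; -17/8; -2; -1; 0]  gives -4405/2048
v_15 [rrrbbbrbbrrbrbb]  L=[-3; -5/2; -9/4; -35/16; -69/32; -551/256; -2203/1024; -4405/2048]  R=[-1101/512; -275/128; -137/64; -17/8; -2; -1; 0]  gives -8809/4096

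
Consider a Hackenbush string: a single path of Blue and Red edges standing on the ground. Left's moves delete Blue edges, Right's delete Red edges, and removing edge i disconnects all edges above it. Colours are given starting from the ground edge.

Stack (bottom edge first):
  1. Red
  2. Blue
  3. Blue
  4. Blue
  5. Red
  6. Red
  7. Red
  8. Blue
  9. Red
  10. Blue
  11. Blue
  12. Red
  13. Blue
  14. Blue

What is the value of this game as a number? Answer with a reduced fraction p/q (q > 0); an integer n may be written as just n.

-1865/8192

Build val(s[:k]) for k = 1..14, string s = Red Blue Blue Blue Red Red Red Blue Red Blue Blue Red Blue Blue.
val_1 [R]  L=[none]  R=[0]  = -1
val_2 [RB]  L=[-1]  R=[0]  = -1/2
val_3 [RBB]  L=[-1,-1/2]  R=[0]  = -1/4
val_4 [RBBB]  L=[-1,-1/2,-1/4]  R=[0]  = -1/8
val_5 [RBBBR]  L=[-1,-1/2,-1/4]  R=[-1/8,0]  = -3/16
val_6 [RBBBRR]  L=[-1,-1/2,-1/4]  R=[-3/16,-1/8,0]  = -7/32
val_7 [RBBBRRR]  L=[-1,-1/2,-1/4]  R=[-7/32,-3/16,-1/8,0]  = -15/64
val_8 [RBBBRRRB]  L=[-1,-1/2,-1/4,-15/64]  R=[-7/32,-3/16,-1/8,0]  = -29/128
val_9 [RBBBRRRBR]  L=[-1,-1/2,-1/4,-15/64]  R=[-29/128,-7/32,-3/16,-1/8,0]  = -59/256
val_10 [RBBBRRRBRB]  L=[-1,-1/2,-1/4,-15/64,-59/256]  R=[-29/128,-7/32,-3/16,-1/8,0]  = -117/512
val_11 [RBBBRRRBRBB]  L=[-1,-1/2,-1/4,-15/64,-59/256,-117/512]  R=[-29/128,-7/32,-3/16,-1/8,0]  = -233/1024
val_12 [RBBBRRRBRBBR]  L=[-1,-1/2,-1/4,-15/64,-59/256,-117/512]  R=[-233/1024,-29/128,-7/32,-3/16,-1/8,0]  = -467/2048
val_13 [RBBBRRRBRBBRB]  L=[-1,-1/2,-1/4,-15/64,-59/256,-117/512,-467/2048]  R=[-233/1024,-29/128,-7/32,-3/16,-1/8,0]  = -933/4096
val_14 [RBBBRRRBRBBRBB]  L=[-1,-1/2,-1/4,-15/64,-59/256,-117/512,-467/2048,-933/4096]  R=[-233/1024,-29/128,-7/32,-3/16,-1/8,0]  = -1865/8192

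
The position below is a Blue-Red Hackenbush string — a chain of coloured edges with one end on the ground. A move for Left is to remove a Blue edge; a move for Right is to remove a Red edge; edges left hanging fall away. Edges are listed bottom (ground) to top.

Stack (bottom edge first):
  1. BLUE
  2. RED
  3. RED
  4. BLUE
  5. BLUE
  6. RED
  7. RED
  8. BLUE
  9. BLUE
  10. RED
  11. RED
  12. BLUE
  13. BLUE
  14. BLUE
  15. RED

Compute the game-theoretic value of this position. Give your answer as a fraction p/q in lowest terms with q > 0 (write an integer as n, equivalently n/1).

6557/16384

Prefix values for BLUE RED RED BLUE BLUE RED RED BLUE BLUE RED RED BLUE BLUE BLUE RED via {L|R} + simplicity:
1 of 15 · B · max L 0 · min R +∞ = 1
2 of 15 · BR · max L 0 · min R 1 = 1/2
3 of 15 · BRR · max L 0 · min R 1/2 = 1/4
4 of 15 · BRRB · max L 1/4 · min R 1/2 = 3/8
5 of 15 · BRRBB · max L 3/8 · min R 1/2 = 7/16
6 of 15 · BRRBBR · max L 3/8 · min R 7/16 = 13/32
7 of 15 · BRRBBRR · max L 3/8 · min R 13/32 = 25/64
8 of 15 · BRRBBRRB · max L 25/64 · min R 13/32 = 51/128
9 of 15 · BRRBBRRBB · max L 51/128 · min R 13/32 = 103/256
10 of 15 · BRRBBRRBBR · max L 51/128 · min R 103/256 = 205/512
11 of 15 · BRRBBRRBBRR · max L 51/128 · min R 205/512 = 409/1024
12 of 15 · BRRBBRRBBRRB · max L 409/1024 · min R 205/512 = 819/2048
13 of 15 · BRRBBRRBBRRBB · max L 819/2048 · min R 205/512 = 1639/4096
14 of 15 · BRRBBRRBBRRBBB · max L 1639/4096 · min R 205/512 = 3279/8192
15 of 15 · BRRBBRRBBRRBBBR · max L 1639/4096 · min R 3279/8192 = 6557/16384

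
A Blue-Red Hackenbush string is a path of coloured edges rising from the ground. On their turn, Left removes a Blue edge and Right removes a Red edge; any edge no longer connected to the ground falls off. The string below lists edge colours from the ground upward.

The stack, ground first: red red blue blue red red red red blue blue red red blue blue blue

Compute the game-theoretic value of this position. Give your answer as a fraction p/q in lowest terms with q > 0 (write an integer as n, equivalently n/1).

edge 1 of 15 (red): { (no moves) | 0 } so -1
edge 2 of 15 (red): { (no moves) | -1; 0 } so -2
edge 3 of 15 (blue): { -2 | -1; 0 } so -3/2
edge 4 of 15 (blue): { -2; -3/2 | -1; 0 } so -5/4
edge 5 of 15 (red): { -2; -3/2 | -5/4; -1; 0 } so -11/8
edge 6 of 15 (red): { -2; -3/2 | -11/8; -5/4; -1; 0 } so -23/16
edge 7 of 15 (red): { -2; -3/2 | -23/16; -11/8; -5/4; -1; 0 } so -47/32
edge 8 of 15 (red): { -2; -3/2 | -47/32; -23/16; -11/8; -5/4; -1; 0 } so -95/64
edge 9 of 15 (blue): { -2; -3/2; -95/64 | -47/32; -23/16; -11/8; -5/4; -1; 0 } so -189/128
edge 10 of 15 (blue): { -2; -3/2; -95/64; -189/128 | -47/32; -23/16; -11/8; -5/4; -1; 0 } so -377/256
edge 11 of 15 (red): { -2; -3/2; -95/64; -189/128 | -377/256; -47/32; -23/16; -11/8; -5/4; -1; 0 } so -755/512
edge 12 of 15 (red): { -2; -3/2; -95/64; -189/128 | -755/512; -377/256; -47/32; -23/16; -11/8; -5/4; -1; 0 } so -1511/1024
edge 13 of 15 (blue): { -2; -3/2; -95/64; -189/128; -1511/1024 | -755/512; -377/256; -47/32; -23/16; -11/8; -5/4; -1; 0 } so -3021/2048
edge 14 of 15 (blue): { -2; -3/2; -95/64; -189/128; -1511/1024; -3021/2048 | -755/512; -377/256; -47/32; -23/16; -11/8; -5/4; -1; 0 } so -6041/4096
edge 15 of 15 (blue): { -2; -3/2; -95/64; -189/128; -1511/1024; -3021/2048; -6041/4096 | -755/512; -377/256; -47/32; -23/16; -11/8; -5/4; -1; 0 } so -12081/8192

-12081/8192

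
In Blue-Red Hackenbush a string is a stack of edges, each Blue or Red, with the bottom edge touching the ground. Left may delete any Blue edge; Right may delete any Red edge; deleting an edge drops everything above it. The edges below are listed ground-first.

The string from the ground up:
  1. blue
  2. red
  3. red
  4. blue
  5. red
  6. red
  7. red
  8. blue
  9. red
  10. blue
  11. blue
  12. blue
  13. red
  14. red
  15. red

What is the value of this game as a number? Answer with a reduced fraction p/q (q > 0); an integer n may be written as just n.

4465/16384

Build v(s[:k]) for k = 1..15, string s = blue red red blue red red red blue red blue blue blue red red red.
v(b) = { 0 | none } => 1
v(br) = { 0 | 1 } => 1/2
v(brr) = { 0 | 1/2,1 } => 1/4
v(brrb) = { 0,1/4 | 1/2,1 } => 3/8
v(brrbr) = { 0,1/4 | 3/8,1/2,1 } => 5/16
v(brrbrr) = { 0,1/4 | 5/16,3/8,1/2,1 } => 9/32
v(brrbrrr) = { 0,1/4 | 9/32,5/16,3/8,1/2,1 } => 17/64
v(brrbrrrb) = { 0,1/4,17/64 | 9/32,5/16,3/8,1/2,1 } => 35/128
v(brrbrrrbr) = { 0,1/4,17/64 | 35/128,9/32,5/16,3/8,1/2,1 } => 69/256
v(brrbrrrbrb) = { 0,1/4,17/64,69/256 | 35/128,9/32,5/16,3/8,1/2,1 } => 139/512
v(brrbrrrbrbb) = { 0,1/4,17/64,69/256,139/512 | 35/128,9/32,5/16,3/8,1/2,1 } => 279/1024
v(brrbrrrbrbbb) = { 0,1/4,17/64,69/256,139/512,279/1024 | 35/128,9/32,5/16,3/8,1/2,1 } => 559/2048
v(brrbrrrbrbbbr) = { 0,1/4,17/64,69/256,139/512,279/1024 | 559/2048,35/128,9/32,5/16,3/8,1/2,1 } => 1117/4096
v(brrbrrrbrbbbrr) = { 0,1/4,17/64,69/256,139/512,279/1024 | 1117/4096,559/2048,35/128,9/32,5/16,3/8,1/2,1 } => 2233/8192
v(brrbrrrbrbbbrrr) = { 0,1/4,17/64,69/256,139/512,279/1024 | 2233/8192,1117/4096,559/2048,35/128,9/32,5/16,3/8,1/2,1 } => 4465/16384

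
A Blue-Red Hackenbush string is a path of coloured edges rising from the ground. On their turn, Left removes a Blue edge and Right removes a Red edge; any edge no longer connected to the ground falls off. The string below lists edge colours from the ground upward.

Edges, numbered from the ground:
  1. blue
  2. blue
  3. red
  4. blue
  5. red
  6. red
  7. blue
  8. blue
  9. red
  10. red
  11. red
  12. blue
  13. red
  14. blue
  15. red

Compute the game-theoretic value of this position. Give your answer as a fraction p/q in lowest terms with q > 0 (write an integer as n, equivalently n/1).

step 1: add blue to get b; options L={ 0 } R={ — } → 1
step 2: add blue to get bb; options L={ 0,1 } R={ — } → 2
step 3: add red to get bbr; options L={ 0,1 } R={ 2 } → 3/2
step 4: add blue to get bbrb; options L={ 0,1,3/2 } R={ 2 } → 7/4
step 5: add red to get bbrbr; options L={ 0,1,3/2 } R={ 7/4,2 } → 13/8
step 6: add red to get bbrbrr; options L={ 0,1,3/2 } R={ 13/8,7/4,2 } → 25/16
step 7: add blue to get bbrbrrb; options L={ 0,1,3/2,25/16 } R={ 13/8,7/4,2 } → 51/32
step 8: add blue to get bbrbrrbb; options L={ 0,1,3/2,25/16,51/32 } R={ 13/8,7/4,2 } → 103/64
step 9: add red to get bbrbrrbbr; options L={ 0,1,3/2,25/16,51/32 } R={ 103/64,13/8,7/4,2 } → 205/128
step 10: add red to get bbrbrrbbrr; options L={ 0,1,3/2,25/16,51/32 } R={ 205/128,103/64,13/8,7/4,2 } → 409/256
step 11: add red to get bbrbrrbbrrr; options L={ 0,1,3/2,25/16,51/32 } R={ 409/256,205/128,103/64,13/8,7/4,2 } → 817/512
step 12: add blue to get bbrbrrbbrrrb; options L={ 0,1,3/2,25/16,51/32,817/512 } R={ 409/256,205/128,103/64,13/8,7/4,2 } → 1635/1024
step 13: add red to get bbrbrrbbrrrbr; options L={ 0,1,3/2,25/16,51/32,817/512 } R={ 1635/1024,409/256,205/128,103/64,13/8,7/4,2 } → 3269/2048
step 14: add blue to get bbrbrrbbrrrbrb; options L={ 0,1,3/2,25/16,51/32,817/512,3269/2048 } R={ 1635/1024,409/256,205/128,103/64,13/8,7/4,2 } → 6539/4096
step 15: add red to get bbrbrrbbrrrbrbr; options L={ 0,1,3/2,25/16,51/32,817/512,3269/2048 } R={ 6539/4096,1635/1024,409/256,205/128,103/64,13/8,7/4,2 } → 13077/8192

13077/8192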